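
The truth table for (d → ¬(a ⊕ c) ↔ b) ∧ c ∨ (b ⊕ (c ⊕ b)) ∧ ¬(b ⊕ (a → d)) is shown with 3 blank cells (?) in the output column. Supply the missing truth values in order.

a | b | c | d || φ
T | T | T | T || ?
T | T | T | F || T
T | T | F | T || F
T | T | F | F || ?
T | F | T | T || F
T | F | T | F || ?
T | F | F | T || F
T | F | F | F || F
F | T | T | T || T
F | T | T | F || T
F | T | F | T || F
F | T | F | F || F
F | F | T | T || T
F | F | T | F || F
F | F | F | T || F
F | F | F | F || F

Row a=T, b=T, c=T, d=T: ((d → ¬(a ⊕ c) ↔ b) ∧ c) = T, ((b ⊕ (c ⊕ b)) ∧ ¬(b ⊕ (a → d))) = T, so the formula = T.
Row a=T, b=T, c=F, d=F: ((d → ¬(a ⊕ c) ↔ b) ∧ c) = F, ((b ⊕ (c ⊕ b)) ∧ ¬(b ⊕ (a → d))) = F, so the formula = F.
Row a=T, b=F, c=T, d=F: ((d → ¬(a ⊕ c) ↔ b) ∧ c) = F, ((b ⊕ (c ⊕ b)) ∧ ¬(b ⊕ (a → d))) = T, so the formula = T.

T, F, T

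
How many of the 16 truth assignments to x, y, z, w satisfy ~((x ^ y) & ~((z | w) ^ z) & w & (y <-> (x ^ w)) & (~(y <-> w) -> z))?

x  y  z  w     (x ^ y)  (z | w)  ((z | w) ^ z)  ~((z | w) ^ z)  (x ^ w)  (y <-> (x ^ w))  (y <-> w)  ~(y <-> w)  (~(y <-> w) -> z)  φ
T  T  T  T        F        T           F              T            F            F             T          F               T          T
T  T  T  F        F        T           F              T            T            T             F          T               T          T
T  T  F  T        F        T           T              F            F            F             T          F               T          T
T  T  F  F        F        F           F              T            T            T             F          T               F          T
T  F  T  T        T        T           F              T            F            T             F          T               T          F
T  F  T  F        T        T           F              T            T            F             T          F               T          T
T  F  F  T        T        T           T              F            F            T             F          T               F          T
T  F  F  F        T        F           F              T            T            F             T          F               T          T
F  T  T  T        T        T           F              T            T            T             T          F               T          F
F  T  T  F        T        T           F              T            F            F             F          T               T          T
F  T  F  T        T        T           T              F            T            T             T          F               T          T
F  T  F  F        T        F           F              T            F            F             F          T               F          T
F  F  T  T        F        T           F              T            T            F             F          T               T          T
F  F  T  F        F        T           F              T            F            T             T          F               T          T
F  F  F  T        F        T           T              F            T            F             F          T               F          T
F  F  F  F        F        F           F              T            F            T             T          F               T          T
The formula is true on 14 of the 16 rows.

14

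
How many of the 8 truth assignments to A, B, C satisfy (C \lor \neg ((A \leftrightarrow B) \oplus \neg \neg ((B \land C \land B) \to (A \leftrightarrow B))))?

A | B | C | (A \leftrightarrow B) | (B \land C \land B) | φ
- | - | - | --------------------- | ------------------- | -
T | T | T |           T           |          T          | T
T | T | F |           T           |          F          | T
T | F | T |           F           |          F          | T
T | F | F |           F           |          F          | F
F | T | T |           F           |          T          | T
F | T | F |           F           |          F          | F
F | F | T |           T           |          F          | T
F | F | F |           T           |          F          | T
The formula is true on 6 of the 8 rows.

6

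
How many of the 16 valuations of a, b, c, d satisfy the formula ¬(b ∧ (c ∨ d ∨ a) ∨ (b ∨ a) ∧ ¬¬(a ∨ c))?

a | b | c | d || (c ∨ d ∨ a) | (b ∧ (c ∨ d ∨ a)) | (b ∨ a) | (a ∨ c) | ¬(a ∨ c) | ¬¬(a ∨ c) | ((b ∨ a) ∧ ¬¬(a ∨ c)) | φ
1 | 1 | 1 | 1 ||      1      |         1         |    1    |    1    |    0     |     1     |           1           | 0
1 | 1 | 1 | 0 ||      1      |         1         |    1    |    1    |    0     |     1     |           1           | 0
1 | 1 | 0 | 1 ||      1      |         1         |    1    |    1    |    0     |     1     |           1           | 0
1 | 1 | 0 | 0 ||      1      |         1         |    1    |    1    |    0     |     1     |           1           | 0
1 | 0 | 1 | 1 ||      1      |         0         |    1    |    1    |    0     |     1     |           1           | 0
1 | 0 | 1 | 0 ||      1      |         0         |    1    |    1    |    0     |     1     |           1           | 0
1 | 0 | 0 | 1 ||      1      |         0         |    1    |    1    |    0     |     1     |           1           | 0
1 | 0 | 0 | 0 ||      1      |         0         |    1    |    1    |    0     |     1     |           1           | 0
0 | 1 | 1 | 1 ||      1      |         1         |    1    |    1    |    0     |     1     |           1           | 0
0 | 1 | 1 | 0 ||      1      |         1         |    1    |    1    |    0     |     1     |           1           | 0
0 | 1 | 0 | 1 ||      1      |         1         |    1    |    0    |    1     |     0     |           0           | 0
0 | 1 | 0 | 0 ||      0      |         0         |    1    |    0    |    1     |     0     |           0           | 1
0 | 0 | 1 | 1 ||      1      |         0         |    0    |    1    |    0     |     1     |           0           | 1
0 | 0 | 1 | 0 ||      1      |         0         |    0    |    1    |    0     |     1     |           0           | 1
0 | 0 | 0 | 1 ||      1      |         0         |    0    |    0    |    1     |     0     |           0           | 1
0 | 0 | 0 | 0 ||      0      |         0         |    0    |    0    |    1     |     0     |           0           | 1
The formula is true on 5 of the 16 rows.

5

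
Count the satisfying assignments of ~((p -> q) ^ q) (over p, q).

p | q || ~((p -> q) ^ q)
F | F ||        F       
F | T ||        T       
T | F ||        T       
T | T ||        T       
The formula is true on 3 of the 4 rows.

3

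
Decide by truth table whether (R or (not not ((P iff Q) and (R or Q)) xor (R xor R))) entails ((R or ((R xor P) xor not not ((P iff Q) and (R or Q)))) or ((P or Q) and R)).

no

P | Q | R || φ | ψ
1 | 1 | 1 || 1 | 1
1 | 1 | 0 || 1 | 0
1 | 0 | 1 || 1 | 1
1 | 0 | 0 || 0 | 1
0 | 1 | 1 || 1 | 1
0 | 1 | 0 || 0 | 0
0 | 0 | 1 || 1 | 1
0 | 0 | 0 || 0 | 0
At P=1, Q=1, R=0 we have φ true but ψ false, so φ does not entail ψ.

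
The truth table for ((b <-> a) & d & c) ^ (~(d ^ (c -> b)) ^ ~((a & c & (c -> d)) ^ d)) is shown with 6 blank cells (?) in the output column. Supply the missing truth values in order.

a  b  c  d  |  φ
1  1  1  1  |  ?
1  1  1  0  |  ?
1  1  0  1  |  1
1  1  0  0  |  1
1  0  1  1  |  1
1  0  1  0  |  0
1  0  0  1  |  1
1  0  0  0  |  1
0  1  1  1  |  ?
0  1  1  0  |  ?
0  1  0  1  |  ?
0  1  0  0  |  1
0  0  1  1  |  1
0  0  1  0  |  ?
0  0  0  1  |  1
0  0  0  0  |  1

1, 1, 1, 1, 1, 0

Row a=1, b=1, c=1, d=1: ((b <-> a) & d & c) = 1, (~(d ^ (c -> b)) ^ ~((a & c & (c -> d)) ^ d)) = 0, so the formula = 1.
Row a=1, b=1, c=1, d=0: ((b <-> a) & d & c) = 0, (~(d ^ (c -> b)) ^ ~((a & c & (c -> d)) ^ d)) = 1, so the formula = 1.
Row a=0, b=1, c=1, d=1: ((b <-> a) & d & c) = 0, (~(d ^ (c -> b)) ^ ~((a & c & (c -> d)) ^ d)) = 1, so the formula = 1.
Row a=0, b=1, c=1, d=0: ((b <-> a) & d & c) = 0, (~(d ^ (c -> b)) ^ ~((a & c & (c -> d)) ^ d)) = 1, so the formula = 1.
Row a=0, b=1, c=0, d=1: ((b <-> a) & d & c) = 0, (~(d ^ (c -> b)) ^ ~((a & c & (c -> d)) ^ d)) = 1, so the formula = 1.
Row a=0, b=0, c=1, d=0: ((b <-> a) & d & c) = 0, (~(d ^ (c -> b)) ^ ~((a & c & (c -> d)) ^ d)) = 0, so the formula = 0.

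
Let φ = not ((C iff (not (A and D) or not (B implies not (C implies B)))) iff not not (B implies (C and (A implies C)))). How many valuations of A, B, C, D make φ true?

4

A | B | C | D | (A and D) | not (A and D) | (C implies B) | not (C implies B) | (A implies C) | (C and (A implies C)) | φ
- | - | - | - | --------- | ------------- | ------------- | ----------------- | ------------- | --------------------- | -
0 | 0 | 0 | 0 |     0     |       1       |       1       |         0         |       1       |           0           | 1
0 | 0 | 0 | 1 |     0     |       1       |       1       |         0         |       1       |           0           | 1
0 | 0 | 1 | 0 |     0     |       1       |       0       |         1         |       1       |           1           | 0
0 | 0 | 1 | 1 |     0     |       1       |       0       |         1         |       1       |           1           | 0
0 | 1 | 0 | 0 |     0     |       1       |       1       |         0         |       1       |           0           | 0
0 | 1 | 0 | 1 |     0     |       1       |       1       |         0         |       1       |           0           | 0
0 | 1 | 1 | 0 |     0     |       1       |       1       |         0         |       1       |           1           | 0
0 | 1 | 1 | 1 |     0     |       1       |       1       |         0         |       1       |           1           | 0
1 | 0 | 0 | 0 |     0     |       1       |       1       |         0         |       0       |           0           | 1
1 | 0 | 0 | 1 |     1     |       0       |       1       |         0         |       0       |           0           | 0
1 | 0 | 1 | 0 |     0     |       1       |       0       |         1         |       1       |           1           | 0
1 | 0 | 1 | 1 |     1     |       0       |       0       |         1         |       1       |           1           | 1
1 | 1 | 0 | 0 |     0     |       1       |       1       |         0         |       0       |           0           | 0
1 | 1 | 0 | 1 |     1     |       0       |       1       |         0         |       0       |           0           | 0
1 | 1 | 1 | 0 |     0     |       1       |       1       |         0         |       1       |           1           | 0
1 | 1 | 1 | 1 |     1     |       0       |       1       |         0         |       1       |           1           | 0
The formula is true on 4 of the 16 rows.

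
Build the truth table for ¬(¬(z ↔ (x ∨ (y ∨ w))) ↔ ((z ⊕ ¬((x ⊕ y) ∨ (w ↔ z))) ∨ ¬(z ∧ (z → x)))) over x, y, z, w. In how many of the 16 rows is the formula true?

7

x | y | z | w || (y ∨ w) | (x ∨ (y ∨ w)) | (z ↔ (x ∨ (y ∨ w))) | ¬(z ↔ (x ∨ (y ∨ w))) | (x ⊕ y) | (w ↔ z) | ((x ⊕ y) ∨ (w ↔ z)) | ¬((x ⊕ y) ∨ (w ↔ z)) | (z ⊕ ¬((x ⊕ y) ∨ (w ↔ z))) | (z → x) | (z ∧ (z → x)) | ¬(z ∧ (z → x)) | φ
T | T | T | T ||    T    |       T       |          T          |          F           |    F    |    T    |          T          |          F           |             T              |    T    |       T       |       F        | T
T | T | T | F ||    T    |       T       |          T          |          F           |    F    |    F    |          F          |          T           |             F              |    T    |       T       |       F        | F
T | T | F | T ||    T    |       T       |          F          |          T           |    F    |    F    |          F          |          T           |             T              |    T    |       F       |       T        | F
T | T | F | F ||    T    |       T       |          F          |          T           |    F    |    T    |          T          |          F           |             F              |    T    |       F       |       T        | F
T | F | T | T ||    T    |       T       |          T          |          F           |    T    |    T    |          T          |          F           |             T              |    T    |       T       |       F        | T
T | F | T | F ||    F    |       T       |          T          |          F           |    T    |    F    |          T          |          F           |             T              |    T    |       T       |       F        | T
T | F | F | T ||    T    |       T       |          F          |          T           |    T    |    F    |          T          |          F           |             F              |    T    |       F       |       T        | F
T | F | F | F ||    F    |       T       |          F          |          T           |    T    |    T    |          T          |          F           |             F              |    T    |       F       |       T        | F
F | T | T | T ||    T    |       T       |          T          |          F           |    T    |    T    |          T          |          F           |             T              |    F    |       F       |       T        | T
F | T | T | F ||    T    |       T       |          T          |          F           |    T    |    F    |          T          |          F           |             T              |    F    |       F       |       T        | T
F | T | F | T ||    T    |       T       |          F          |          T           |    T    |    F    |          T          |          F           |             F              |    T    |       F       |       T        | F
F | T | F | F ||    T    |       T       |          F          |          T           |    T    |    T    |          T          |          F           |             F              |    T    |       F       |       T        | F
F | F | T | T ||    T    |       T       |          T          |          F           |    F    |    T    |          T          |          F           |             T              |    F    |       F       |       T        | T
F | F | T | F ||    F    |       F       |          F          |          T           |    F    |    F    |          F          |          T           |             F              |    F    |       F       |       T        | F
F | F | F | T ||    T    |       T       |          F          |          T           |    F    |    F    |          F          |          T           |             T              |    T    |       F       |       T        | F
F | F | F | F ||    F    |       F       |          T          |          F           |    F    |    T    |          T          |          F           |             F              |    T    |       F       |       T        | T
The formula is true on 7 of the 16 rows.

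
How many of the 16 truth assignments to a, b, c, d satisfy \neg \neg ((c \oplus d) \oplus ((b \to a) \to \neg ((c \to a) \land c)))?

a | b | c | d | φ
- | - | - | - | -
T | T | T | T | F
T | T | T | F | T
T | T | F | T | F
T | T | F | F | T
T | F | T | T | F
T | F | T | F | T
T | F | F | T | F
T | F | F | F | T
F | T | T | T | T
F | T | T | F | F
F | T | F | T | F
F | T | F | F | T
F | F | T | T | T
F | F | T | F | F
F | F | F | T | F
F | F | F | F | T
The formula is true on 8 of the 16 rows.

8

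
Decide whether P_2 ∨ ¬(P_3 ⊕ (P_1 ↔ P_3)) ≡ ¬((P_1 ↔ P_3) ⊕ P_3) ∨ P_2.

P_1  P_2  P_3  |  φ  ψ
 T    T    T   |  T  T
 T    T    F   |  T  T
 T    F    T   |  T  T
 T    F    F   |  T  T
 F    T    T   |  T  T
 F    T    F   |  T  T
 F    F    T   |  F  F
 F    F    F   |  F  F
The columns for φ and ψ agree on every row, so they are logically equivalent.

equivalent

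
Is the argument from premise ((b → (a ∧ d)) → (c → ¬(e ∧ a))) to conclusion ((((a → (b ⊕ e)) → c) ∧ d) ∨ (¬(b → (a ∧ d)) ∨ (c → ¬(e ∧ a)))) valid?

yes

a  b  c  d  e  |  φ  ψ
F  F  F  F  F  |  T  T
F  F  F  F  T  |  T  T
F  F  F  T  F  |  T  T
F  F  F  T  T  |  T  T
F  F  T  F  F  |  T  T
F  F  T  F  T  |  T  T
F  F  T  T  F  |  T  T
F  F  T  T  T  |  T  T
F  T  F  F  F  |  T  T
F  T  F  F  T  |  T  T
F  T  F  T  F  |  T  T
F  T  F  T  T  |  T  T
F  T  T  F  F  |  T  T
F  T  T  F  T  |  T  T
F  T  T  T  F  |  T  T
F  T  T  T  T  |  T  T
T  F  F  F  F  |  T  T
T  F  F  F  T  |  T  T
T  F  F  T  F  |  T  T
T  F  F  T  T  |  T  T
T  F  T  F  F  |  T  T
T  F  T  F  T  |  F  F
T  F  T  T  F  |  T  T
T  F  T  T  T  |  F  T
T  T  F  F  F  |  T  T
T  T  F  F  T  |  T  T
T  T  F  T  F  |  T  T
T  T  F  T  T  |  T  T
T  T  T  F  F  |  T  T
T  T  T  F  T  |  T  T
T  T  T  T  F  |  T  T
T  T  T  T  T  |  F  T
In every row where φ is true, ψ is also true, so φ ⊨ ψ.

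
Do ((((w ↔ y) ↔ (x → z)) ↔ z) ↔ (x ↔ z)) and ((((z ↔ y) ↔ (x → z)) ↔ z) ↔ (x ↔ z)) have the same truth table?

not equivalent

x | y | z | w || φ | ψ
1 | 1 | 1 | 1 || 1 | 1
1 | 1 | 1 | 0 || 0 | 1
1 | 1 | 0 | 1 || 0 | 1
1 | 1 | 0 | 0 || 1 | 1
1 | 0 | 1 | 1 || 0 | 0
1 | 0 | 1 | 0 || 1 | 0
1 | 0 | 0 | 1 || 1 | 0
1 | 0 | 0 | 0 || 0 | 0
0 | 1 | 1 | 1 || 0 | 0
0 | 1 | 1 | 0 || 1 | 0
0 | 1 | 0 | 1 || 0 | 1
0 | 1 | 0 | 0 || 1 | 1
0 | 0 | 1 | 1 || 1 | 1
0 | 0 | 1 | 0 || 0 | 1
0 | 0 | 0 | 1 || 1 | 0
0 | 0 | 0 | 0 || 0 | 0
The columns differ at x=1, y=1, z=1, w=0 (φ=0, ψ=1), so they are not equivalent.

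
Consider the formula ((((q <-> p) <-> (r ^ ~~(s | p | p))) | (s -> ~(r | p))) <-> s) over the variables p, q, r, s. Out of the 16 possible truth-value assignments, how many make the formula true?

5

p  q  r  s     (q <-> p)  (s | p | p)  ~(s | p | p)  ~~(s | p | p)  (r ^ ~~(s | p | p))  (r | p)  ~(r | p)  (s -> ~(r | p))  φ
F  F  F  F         T           F            T              F                 F              F        T             T         F
F  F  F  T         T           T            F              T                 T              F        T             T         T
F  F  T  F         T           F            T              F                 T              T        F             T         F
F  F  T  T         T           T            F              T                 F              T        F             F         F
F  T  F  F         F           F            T              F                 F              F        T             T         F
F  T  F  T         F           T            F              T                 T              F        T             T         T
F  T  T  F         F           F            T              F                 T              T        F             T         F
F  T  T  T         F           T            F              T                 F              T        F             F         T
T  F  F  F         F           T            F              T                 T              T        F             T         F
T  F  F  T         F           T            F              T                 T              T        F             F         F
T  F  T  F         F           T            F              T                 F              T        F             T         F
T  F  T  T         F           T            F              T                 F              T        F             F         T
T  T  F  F         T           T            F              T                 T              T        F             T         F
T  T  F  T         T           T            F              T                 T              T        F             F         T
T  T  T  F         T           T            F              T                 F              T        F             T         F
T  T  T  T         T           T            F              T                 F              T        F             F         F
The formula is true on 5 of the 16 rows.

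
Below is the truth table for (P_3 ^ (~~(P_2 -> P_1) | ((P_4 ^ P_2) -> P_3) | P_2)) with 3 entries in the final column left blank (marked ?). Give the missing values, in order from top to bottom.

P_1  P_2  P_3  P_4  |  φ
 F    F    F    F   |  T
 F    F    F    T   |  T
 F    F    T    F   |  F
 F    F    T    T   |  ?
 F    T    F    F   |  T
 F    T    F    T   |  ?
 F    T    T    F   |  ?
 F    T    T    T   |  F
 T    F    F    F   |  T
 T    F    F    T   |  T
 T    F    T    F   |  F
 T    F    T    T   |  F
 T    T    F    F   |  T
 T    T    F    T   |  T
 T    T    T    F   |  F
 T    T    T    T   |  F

Row P_1=F, P_2=F, P_3=T, P_4=T: (~~(P_2 -> P_1) | ((P_4 ^ P_2) -> P_3) | P_2) = T, so the formula = F.
Row P_1=F, P_2=T, P_3=F, P_4=T: (~~(P_2 -> P_1) | ((P_4 ^ P_2) -> P_3) | P_2) = T, so the formula = T.
Row P_1=F, P_2=T, P_3=T, P_4=F: (~~(P_2 -> P_1) | ((P_4 ^ P_2) -> P_3) | P_2) = T, so the formula = F.

F, T, F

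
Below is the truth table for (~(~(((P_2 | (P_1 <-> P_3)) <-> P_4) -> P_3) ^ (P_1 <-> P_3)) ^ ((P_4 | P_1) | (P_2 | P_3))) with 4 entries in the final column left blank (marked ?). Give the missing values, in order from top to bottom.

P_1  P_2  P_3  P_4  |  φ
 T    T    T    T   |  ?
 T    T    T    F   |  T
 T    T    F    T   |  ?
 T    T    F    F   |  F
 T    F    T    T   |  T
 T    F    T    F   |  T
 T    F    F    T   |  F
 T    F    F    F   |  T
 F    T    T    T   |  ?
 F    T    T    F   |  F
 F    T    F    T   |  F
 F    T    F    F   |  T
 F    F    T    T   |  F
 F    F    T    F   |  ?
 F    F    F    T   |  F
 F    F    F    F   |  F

T, T, F, F

Row P_1=T, P_2=T, P_3=T, P_4=T: ~(~(((P_2 | (P_1 <-> P_3)) <-> P_4) -> P_3) ^ (P_1 <-> P_3)) = F, ((P_4 | P_1) | (P_2 | P_3)) = T, so the formula = T.
Row P_1=T, P_2=T, P_3=F, P_4=T: ~(~(((P_2 | (P_1 <-> P_3)) <-> P_4) -> P_3) ^ (P_1 <-> P_3)) = F, ((P_4 | P_1) | (P_2 | P_3)) = T, so the formula = T.
Row P_1=F, P_2=T, P_3=T, P_4=T: ~(~(((P_2 | (P_1 <-> P_3)) <-> P_4) -> P_3) ^ (P_1 <-> P_3)) = T, ((P_4 | P_1) | (P_2 | P_3)) = T, so the formula = F.
Row P_1=F, P_2=F, P_3=T, P_4=F: ~(~(((P_2 | (P_1 <-> P_3)) <-> P_4) -> P_3) ^ (P_1 <-> P_3)) = T, ((P_4 | P_1) | (P_2 | P_3)) = T, so the formula = F.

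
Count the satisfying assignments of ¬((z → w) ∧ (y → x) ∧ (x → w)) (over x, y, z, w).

x | y | z | w || ¬((z → w) ∧ (y → x) ∧ (x → w))
F | F | F | F ||               F               
F | F | F | T ||               F               
F | F | T | F ||               T               
F | F | T | T ||               F               
F | T | F | F ||               T               
F | T | F | T ||               T               
F | T | T | F ||               T               
F | T | T | T ||               T               
T | F | F | F ||               T               
T | F | F | T ||               F               
T | F | T | F ||               T               
T | F | T | T ||               F               
T | T | F | F ||               T               
T | T | F | T ||               F               
T | T | T | F ||               T               
T | T | T | T ||               F               
The formula is true on 9 of the 16 rows.

9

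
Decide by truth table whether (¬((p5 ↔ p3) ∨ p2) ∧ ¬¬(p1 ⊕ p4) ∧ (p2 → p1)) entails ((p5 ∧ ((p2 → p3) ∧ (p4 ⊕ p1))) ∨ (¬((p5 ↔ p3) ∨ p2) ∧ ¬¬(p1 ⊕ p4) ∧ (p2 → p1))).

p1 | p2 | p3 | p4 | p5 | φ | ψ
-- | -- | -- | -- | -- | - | -
F  | F  | F  | F  | F  | F | F
F  | F  | F  | F  | T  | F | F
F  | F  | F  | T  | F  | F | F
F  | F  | F  | T  | T  | T | T
F  | F  | T  | F  | F  | F | F
F  | F  | T  | F  | T  | F | F
F  | F  | T  | T  | F  | T | T
F  | F  | T  | T  | T  | F | T
F  | T  | F  | F  | F  | F | F
F  | T  | F  | F  | T  | F | F
F  | T  | F  | T  | F  | F | F
F  | T  | F  | T  | T  | F | F
F  | T  | T  | F  | F  | F | F
F  | T  | T  | F  | T  | F | F
F  | T  | T  | T  | F  | F | F
F  | T  | T  | T  | T  | F | T
T  | F  | F  | F  | F  | F | F
T  | F  | F  | F  | T  | T | T
T  | F  | F  | T  | F  | F | F
T  | F  | F  | T  | T  | F | F
T  | F  | T  | F  | F  | T | T
T  | F  | T  | F  | T  | F | T
T  | F  | T  | T  | F  | F | F
T  | F  | T  | T  | T  | F | F
T  | T  | F  | F  | F  | F | F
T  | T  | F  | F  | T  | F | F
T  | T  | F  | T  | F  | F | F
T  | T  | F  | T  | T  | F | F
T  | T  | T  | F  | F  | F | F
T  | T  | T  | F  | T  | F | T
T  | T  | T  | T  | F  | F | F
T  | T  | T  | T  | T  | F | F
In every row where φ is true, ψ is also true, so φ ⊨ ψ.

yes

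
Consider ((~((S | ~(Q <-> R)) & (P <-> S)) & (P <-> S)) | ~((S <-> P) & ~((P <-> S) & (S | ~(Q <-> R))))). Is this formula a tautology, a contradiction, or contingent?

P  Q  R  S     (Q <-> R)  ~(Q <-> R)  (S | ~(Q <-> R))  (P <-> S)  (S <-> P)  φ
0  0  0  0         1          0              0              1          1      1
0  0  0  1         1          0              1              0          0      1
0  0  1  0         0          1              1              1          1      1
0  0  1  1         0          1              1              0          0      1
0  1  0  0         0          1              1              1          1      1
0  1  0  1         0          1              1              0          0      1
0  1  1  0         1          0              0              1          1      1
0  1  1  1         1          0              1              0          0      1
1  0  0  0         1          0              0              0          0      1
1  0  0  1         1          0              1              1          1      1
1  0  1  0         0          1              1              0          0      1
1  0  1  1         0          1              1              1          1      1
1  1  0  0         0          1              1              0          0      1
1  1  0  1         0          1              1              1          1      1
1  1  1  0         1          0              0              0          0      1
1  1  1  1         1          0              1              1          1      1
Every row is 1, so the formula is a tautology.

tautology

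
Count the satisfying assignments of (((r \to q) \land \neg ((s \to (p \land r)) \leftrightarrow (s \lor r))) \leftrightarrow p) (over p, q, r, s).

p | q | r | s | (r \to q) | (p \land r) | (s \to (p \land r)) | (s \lor r) | φ
- | - | - | - | --------- | ----------- | ------------------- | ---------- | -
1 | 1 | 1 | 1 |     1     |      1      |          1          |     1      | 0
1 | 1 | 1 | 0 |     1     |      1      |          1          |     1      | 0
1 | 1 | 0 | 1 |     1     |      0      |          0          |     1      | 1
1 | 1 | 0 | 0 |     1     |      0      |          1          |     0      | 1
1 | 0 | 1 | 1 |     0     |      1      |          1          |     1      | 0
1 | 0 | 1 | 0 |     0     |      1      |          1          |     1      | 0
1 | 0 | 0 | 1 |     1     |      0      |          0          |     1      | 1
1 | 0 | 0 | 0 |     1     |      0      |          1          |     0      | 1
0 | 1 | 1 | 1 |     1     |      0      |          0          |     1      | 0
0 | 1 | 1 | 0 |     1     |      0      |          1          |     1      | 1
0 | 1 | 0 | 1 |     1     |      0      |          0          |     1      | 0
0 | 1 | 0 | 0 |     1     |      0      |          1          |     0      | 0
0 | 0 | 1 | 1 |     0     |      0      |          0          |     1      | 1
0 | 0 | 1 | 0 |     0     |      0      |          1          |     1      | 1
0 | 0 | 0 | 1 |     1     |      0      |          0          |     1      | 0
0 | 0 | 0 | 0 |     1     |      0      |          1          |     0      | 0
The formula is true on 7 of the 16 rows.

7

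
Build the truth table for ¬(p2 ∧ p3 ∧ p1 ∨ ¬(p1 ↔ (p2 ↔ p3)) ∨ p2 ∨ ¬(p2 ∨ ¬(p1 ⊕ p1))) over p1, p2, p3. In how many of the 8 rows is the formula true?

2

p1 | p2 | p3 || φ
1  | 1  | 1  || 0
1  | 1  | 0  || 0
1  | 0  | 1  || 0
1  | 0  | 0  || 1
0  | 1  | 1  || 0
0  | 1  | 0  || 0
0  | 0  | 1  || 1
0  | 0  | 0  || 0
The formula is true on 2 of the 8 rows.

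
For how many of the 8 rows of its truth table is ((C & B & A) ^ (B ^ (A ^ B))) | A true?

4

A | B | C || (C & B & A) | (A ^ B) | (B ^ (A ^ B)) | φ
T | T | T ||      T      |    F    |       T       | T
T | T | F ||      F      |    F    |       T       | T
T | F | T ||      F      |    T    |       T       | T
T | F | F ||      F      |    T    |       T       | T
F | T | T ||      F      |    T    |       F       | F
F | T | F ||      F      |    T    |       F       | F
F | F | T ||      F      |    F    |       F       | F
F | F | F ||      F      |    F    |       F       | F
The formula is true on 4 of the 8 rows.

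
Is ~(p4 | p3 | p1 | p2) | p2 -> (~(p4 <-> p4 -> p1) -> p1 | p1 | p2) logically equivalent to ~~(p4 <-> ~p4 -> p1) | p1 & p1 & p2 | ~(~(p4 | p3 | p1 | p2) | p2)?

not equivalent

p1  p2  p3  p4  |  φ  ψ
F   F   F   F   |  F  T
F   F   F   T   |  T  T
F   F   T   F   |  T  T
F   F   T   T   |  T  T
F   T   F   F   |  T  T
F   T   F   T   |  T  T
F   T   T   F   |  T  T
F   T   T   T   |  T  T
T   F   F   F   |  T  T
T   F   F   T   |  T  T
T   F   T   F   |  T  T
T   F   T   T   |  T  T
T   T   F   F   |  T  T
T   T   F   T   |  T  T
T   T   T   F   |  T  T
T   T   T   T   |  T  T
The columns differ at p1=F, p2=F, p3=F, p4=F (φ=F, ψ=T), so they are not equivalent.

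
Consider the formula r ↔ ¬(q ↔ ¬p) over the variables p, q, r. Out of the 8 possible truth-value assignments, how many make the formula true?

4

  p      q      r    |  (r ↔ ¬(q ↔ ¬p))
False  False  False  |       False     
False  False   True  |        True     
False   True  False  |        True     
False   True   True  |       False     
 True  False  False  |        True     
 True  False   True  |       False     
 True   True  False  |       False     
 True   True   True  |        True     
The formula is true on 4 of the 8 rows.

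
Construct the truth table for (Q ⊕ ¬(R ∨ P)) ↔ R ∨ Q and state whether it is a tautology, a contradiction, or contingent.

contingent

P | Q | R | ((Q ⊕ ¬(R ∨ P)) ↔ (R ∨ Q))
- | - | - | --------------------------
T | T | T |             T             
T | T | F |             T             
T | F | T |             F             
T | F | F |             T             
F | T | T |             T             
F | T | F |             F             
F | F | T |             F             
F | F | F |             F             
4 of 8 rows are T, so the formula is contingent.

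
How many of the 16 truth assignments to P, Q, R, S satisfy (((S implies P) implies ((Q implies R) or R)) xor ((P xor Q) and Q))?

11

  P   |   Q   |   R   |   S   ||   φ  
 True |  True |  True |  True ||  True
 True |  True |  True | False ||  True
 True |  True | False |  True || False
 True |  True | False | False || False
 True | False |  True |  True ||  True
 True | False |  True | False ||  True
 True | False | False |  True ||  True
 True | False | False | False ||  True
False |  True |  True |  True || False
False |  True |  True | False || False
False |  True | False |  True || False
False |  True | False | False ||  True
False | False |  True |  True ||  True
False | False |  True | False ||  True
False | False | False |  True ||  True
False | False | False | False ||  True
The formula is true on 11 of the 16 rows.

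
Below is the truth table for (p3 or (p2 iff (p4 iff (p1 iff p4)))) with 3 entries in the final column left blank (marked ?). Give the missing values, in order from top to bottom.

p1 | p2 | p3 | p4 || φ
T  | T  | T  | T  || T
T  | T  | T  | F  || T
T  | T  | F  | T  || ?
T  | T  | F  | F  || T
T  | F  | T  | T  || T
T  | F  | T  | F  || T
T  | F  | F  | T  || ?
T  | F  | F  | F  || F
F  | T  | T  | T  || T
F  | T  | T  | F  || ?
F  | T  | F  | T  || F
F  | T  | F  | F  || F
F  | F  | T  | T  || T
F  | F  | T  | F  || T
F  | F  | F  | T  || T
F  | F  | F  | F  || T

T, F, T

Row p1=T, p2=T, p3=F, p4=T: (p2 iff (p4 iff (p1 iff p4))) = T, so the formula = T.
Row p1=T, p2=F, p3=F, p4=T: (p2 iff (p4 iff (p1 iff p4))) = F, so the formula = F.
Row p1=F, p2=T, p3=T, p4=F: (p2 iff (p4 iff (p1 iff p4))) = F, so the formula = T.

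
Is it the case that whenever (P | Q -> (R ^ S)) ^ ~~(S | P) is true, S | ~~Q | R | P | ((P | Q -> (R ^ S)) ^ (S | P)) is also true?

P | Q | R | S || φ | ψ
T | T | T | T || T | T
T | T | T | F || F | T
T | T | F | T || F | T
T | T | F | F || T | T
T | F | T | T || T | T
T | F | T | F || F | T
T | F | F | T || F | T
T | F | F | F || T | T
F | T | T | T || T | T
F | T | T | F || T | T
F | T | F | T || F | T
F | T | F | F || F | T
F | F | T | T || F | T
F | F | T | F || T | T
F | F | F | T || F | T
F | F | F | F || T | T
In every row where φ is true, ψ is also true, so φ ⊨ ψ.

yes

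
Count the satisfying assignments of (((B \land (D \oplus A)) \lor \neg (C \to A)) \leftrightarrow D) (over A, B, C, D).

A  B  C  D  |  (D \oplus A)  (B \land (D \oplus A))  (C \to A)  \neg (C \to A)  φ
F  F  F  F  |       F                  F                 T            F         T
F  F  F  T  |       T                  F                 T            F         F
F  F  T  F  |       F                  F                 F            T         F
F  F  T  T  |       T                  F                 F            T         T
F  T  F  F  |       F                  F                 T            F         T
F  T  F  T  |       T                  T                 T            F         T
F  T  T  F  |       F                  F                 F            T         F
F  T  T  T  |       T                  T                 F            T         T
T  F  F  F  |       T                  F                 T            F         T
T  F  F  T  |       F                  F                 T            F         F
T  F  T  F  |       T                  F                 T            F         T
T  F  T  T  |       F                  F                 T            F         F
T  T  F  F  |       T                  T                 T            F         F
T  T  F  T  |       F                  F                 T            F         F
T  T  T  F  |       T                  T                 T            F         F
T  T  T  T  |       F                  F                 T            F         F
The formula is true on 7 of the 16 rows.

7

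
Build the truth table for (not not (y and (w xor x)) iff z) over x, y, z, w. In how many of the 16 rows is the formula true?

  x      y      z      w    |    φ  
False  False  False  False  |   True
False  False  False   True  |   True
False  False   True  False  |  False
False  False   True   True  |  False
False   True  False  False  |   True
False   True  False   True  |  False
False   True   True  False  |  False
False   True   True   True  |   True
 True  False  False  False  |   True
 True  False  False   True  |   True
 True  False   True  False  |  False
 True  False   True   True  |  False
 True   True  False  False  |  False
 True   True  False   True  |   True
 True   True   True  False  |   True
 True   True   True   True  |  False
The formula is true on 8 of the 16 rows.

8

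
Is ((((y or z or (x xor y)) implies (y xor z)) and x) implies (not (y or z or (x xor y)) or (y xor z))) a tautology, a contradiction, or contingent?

x | y | z || (x xor y) | (y or z or (x xor y)) | (y xor z) | not (y or z or (x xor y)) | φ
F | F | F ||     F     |           F           |     F     |             T             | T
F | F | T ||     F     |           T           |     T     |             F             | T
F | T | F ||     T     |           T           |     T     |             F             | T
F | T | T ||     T     |           T           |     F     |             F             | T
T | F | F ||     T     |           T           |     F     |             F             | T
T | F | T ||     T     |           T           |     T     |             F             | T
T | T | F ||     F     |           T           |     T     |             F             | T
T | T | T ||     F     |           T           |     F     |             F             | T
Every row is T, so the formula is a tautology.

tautology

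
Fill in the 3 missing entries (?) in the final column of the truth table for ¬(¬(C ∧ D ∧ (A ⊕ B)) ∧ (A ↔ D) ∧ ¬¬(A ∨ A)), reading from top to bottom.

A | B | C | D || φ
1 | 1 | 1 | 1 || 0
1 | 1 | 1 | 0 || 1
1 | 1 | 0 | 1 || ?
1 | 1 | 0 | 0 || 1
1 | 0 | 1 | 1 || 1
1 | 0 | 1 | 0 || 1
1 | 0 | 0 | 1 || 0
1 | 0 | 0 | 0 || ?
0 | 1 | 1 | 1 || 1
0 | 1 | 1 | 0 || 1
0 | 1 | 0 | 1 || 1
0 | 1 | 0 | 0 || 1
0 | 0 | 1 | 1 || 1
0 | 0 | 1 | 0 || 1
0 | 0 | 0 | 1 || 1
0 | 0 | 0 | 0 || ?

Row A=1, B=1, C=0, D=1: ¬(C ∧ D ∧ (A ⊕ B)) = 1, (A ↔ D) = 1, ¬¬(A ∨ A) = 1, (¬(C ∧ D ∧ (A ⊕ B)) ∧ (A ↔ D) ∧ ¬¬(A ∨ A)) = 1, so the formula = 0.
Row A=1, B=0, C=0, D=0: ¬(C ∧ D ∧ (A ⊕ B)) = 1, (A ↔ D) = 0, ¬¬(A ∨ A) = 1, (¬(C ∧ D ∧ (A ⊕ B)) ∧ (A ↔ D) ∧ ¬¬(A ∨ A)) = 0, so the formula = 1.
Row A=0, B=0, C=0, D=0: ¬(C ∧ D ∧ (A ⊕ B)) = 1, (A ↔ D) = 1, ¬¬(A ∨ A) = 0, (¬(C ∧ D ∧ (A ⊕ B)) ∧ (A ↔ D) ∧ ¬¬(A ∨ A)) = 0, so the formula = 1.

0, 1, 1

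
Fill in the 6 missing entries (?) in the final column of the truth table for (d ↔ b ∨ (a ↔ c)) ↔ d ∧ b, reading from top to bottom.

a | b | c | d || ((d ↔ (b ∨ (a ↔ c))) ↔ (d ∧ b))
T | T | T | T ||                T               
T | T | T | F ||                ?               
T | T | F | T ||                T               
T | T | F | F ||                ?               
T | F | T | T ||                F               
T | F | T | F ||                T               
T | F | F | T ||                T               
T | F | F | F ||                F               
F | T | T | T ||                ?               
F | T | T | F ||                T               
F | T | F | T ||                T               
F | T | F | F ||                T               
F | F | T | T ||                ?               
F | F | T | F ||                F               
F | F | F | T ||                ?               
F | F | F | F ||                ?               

Row a=T, b=T, c=T, d=F: (d ↔ b ∨ (a ↔ c)) = F, (d ∧ b) = F, so ((d ↔ (b ∨ (a ↔ c))) ↔ (d ∧ b)) = T.
Row a=T, b=T, c=F, d=F: (d ↔ b ∨ (a ↔ c)) = F, (d ∧ b) = F, so ((d ↔ (b ∨ (a ↔ c))) ↔ (d ∧ b)) = T.
Row a=F, b=T, c=T, d=T: (d ↔ b ∨ (a ↔ c)) = T, (d ∧ b) = T, so ((d ↔ (b ∨ (a ↔ c))) ↔ (d ∧ b)) = T.
Row a=F, b=F, c=T, d=T: (d ↔ b ∨ (a ↔ c)) = F, (d ∧ b) = F, so ((d ↔ (b ∨ (a ↔ c))) ↔ (d ∧ b)) = T.
Row a=F, b=F, c=F, d=T: (d ↔ b ∨ (a ↔ c)) = T, (d ∧ b) = F, so ((d ↔ (b ∨ (a ↔ c))) ↔ (d ∧ b)) = F.
Row a=F, b=F, c=F, d=F: (d ↔ b ∨ (a ↔ c)) = F, (d ∧ b) = F, so ((d ↔ (b ∨ (a ↔ c))) ↔ (d ∧ b)) = T.

T, T, T, T, F, T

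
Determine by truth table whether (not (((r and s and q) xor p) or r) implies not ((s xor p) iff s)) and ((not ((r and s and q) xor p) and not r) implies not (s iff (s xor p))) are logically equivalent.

p | q | r | s | φ | ψ
- | - | - | - | - | -
T | T | T | T | T | T
T | T | T | F | T | T
T | T | F | T | T | T
T | T | F | F | T | T
T | F | T | T | T | T
T | F | T | F | T | T
T | F | F | T | T | T
T | F | F | F | T | T
F | T | T | T | T | T
F | T | T | F | T | T
F | T | F | T | F | F
F | T | F | F | F | F
F | F | T | T | T | T
F | F | T | F | T | T
F | F | F | T | F | F
F | F | F | F | F | F
The columns for φ and ψ agree on every row, so they are logically equivalent.

equivalent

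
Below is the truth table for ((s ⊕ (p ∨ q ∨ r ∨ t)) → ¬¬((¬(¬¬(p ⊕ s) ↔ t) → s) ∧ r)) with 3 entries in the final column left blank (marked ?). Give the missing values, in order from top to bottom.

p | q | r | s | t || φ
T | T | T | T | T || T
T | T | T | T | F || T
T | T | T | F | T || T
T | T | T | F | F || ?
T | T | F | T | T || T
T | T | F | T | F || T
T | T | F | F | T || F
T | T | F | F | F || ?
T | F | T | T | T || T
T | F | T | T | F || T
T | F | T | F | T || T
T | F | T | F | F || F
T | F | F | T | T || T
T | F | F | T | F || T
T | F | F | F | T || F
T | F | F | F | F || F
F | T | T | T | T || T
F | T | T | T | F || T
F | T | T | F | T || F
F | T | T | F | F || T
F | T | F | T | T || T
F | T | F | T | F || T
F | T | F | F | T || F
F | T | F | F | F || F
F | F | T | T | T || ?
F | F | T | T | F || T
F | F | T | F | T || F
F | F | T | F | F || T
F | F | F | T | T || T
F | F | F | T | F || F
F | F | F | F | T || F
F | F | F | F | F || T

F, F, T

Row p=T, q=T, r=T, s=F, t=F: (s ⊕ (p ∨ q ∨ r ∨ t)) = T, ¬¬((¬(¬¬(p ⊕ s) ↔ t) → s) ∧ r) = F, so the formula = F.
Row p=T, q=T, r=F, s=F, t=F: (s ⊕ (p ∨ q ∨ r ∨ t)) = T, ¬¬((¬(¬¬(p ⊕ s) ↔ t) → s) ∧ r) = F, so the formula = F.
Row p=F, q=F, r=T, s=T, t=T: (s ⊕ (p ∨ q ∨ r ∨ t)) = F, ¬¬((¬(¬¬(p ⊕ s) ↔ t) → s) ∧ r) = T, so the formula = T.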